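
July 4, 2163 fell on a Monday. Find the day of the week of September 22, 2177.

Monday

From July 4, 2163 to July 4, 2177: 14 years, of which 4 contain a Feb 29 — 10×365 + 4×366 = 5114 days.
July 2177: 31 − 4 = 27 days remain.
Then August (31): 31 days.
September 1–22, 2177: 22 days.
Residual: 80 days.
Total: 5194 days.
5194 is a multiple of 7, so September 22, 2177 falls on the same weekday: Monday.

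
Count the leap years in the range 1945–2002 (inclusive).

Years divisible by 4: 1948, 1952, …, 2000 — 14 in all.
2000 is divisible by 400, so still leap.
No century exceptions apply. Count: 14.

14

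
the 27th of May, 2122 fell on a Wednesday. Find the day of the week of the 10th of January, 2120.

Count forward from the earlier date (January 10, 2120) to the later (May 27, 2122):
Day-of-year of January 10, 2120: 10.
Day-of-year of May 27, 2122: 147.
2120 has 366 days, so 366 − 10 = 356 days remain in 2120.
Full years: 2121: 365. Sum = 365.
Total: 356 + 365 + 147 = 868 days.
868 is a multiple of 7, so the 10th of January, 2120 falls on the same weekday: Wednesday.

Wednesday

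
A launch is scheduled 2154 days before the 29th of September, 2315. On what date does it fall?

the 5th of November, 2309

Count 2154 days before September 29, 2315:
Day-of-year of November 5, 2309: 309.
Day-of-year of September 29, 2315: 272.
2309 has 365 days, so 365 − 309 = 56 days remain in 2309.
Full years: 2310: 365; 2311: 365; 2312: 366; 2313: 365; 2314: 365. Sum = 1826.
Total: 56 + 1826 + 272 = 2154 days.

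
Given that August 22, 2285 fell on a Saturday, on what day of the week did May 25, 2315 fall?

Tuesday

From August 22, 2285 to August 22, 2314: 29 years, of which 6 contain a Feb 29 — 23×365 + 6×366 = 10591 days.
(2300 is not a leap year (divisible by 100 but not 400).)
August 2314: 31 − 22 = 9 days remain.
Then September (30), October (31), November (30), December (31), January (31), February 2315 (28), March (31), April (30): 30 + 31 + 30 + 31 + 31 + 28 + 31 + 30 = 242 days.
May 1–25, 2315: 25 days.
Residual: 276 days.
Total: 10867 days.
10867 mod 7 = 3, so 3 days after Saturday is Tuesday.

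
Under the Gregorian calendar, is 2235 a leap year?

No

2235 is not a leap year.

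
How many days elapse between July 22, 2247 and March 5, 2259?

4244

From July 22, 2247 to July 22, 2258: 11 years, of which 3 contain a Feb 29 — 8×365 + 3×366 = 4018 days.
July 2258: 31 − 22 = 9 days remain.
Then August (31), September (30), October (31), November (30), December (31), January (31), February 2259 (28): 31 + 30 + 31 + 30 + 31 + 31 + 28 = 212 days.
March 1–5, 2259: 5 days.
Residual: 226 days.
Total: 4244 days.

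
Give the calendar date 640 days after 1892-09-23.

1894-06-25

Count 640 days after September 23, 1892:
Day-of-year of September 23, 1892: 267.
Day-of-year of June 25, 1894: 176.
1892 has 366 days, so 366 − 267 = 99 days remain in 1892.
Full years: 1893: 365. Sum = 365.
Total: 99 + 365 + 176 = 640 days.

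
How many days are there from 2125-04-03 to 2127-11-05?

946

Day-of-year of April 3, 2125: 93.
Day-of-year of November 5, 2127: 309.
2125 has 365 days, so 365 − 93 = 272 days remain in 2125.
Full years: 2126: 365. Sum = 365.
Total: 272 + 365 + 309 = 946 days.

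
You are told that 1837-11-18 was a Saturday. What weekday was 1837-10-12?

Count forward from the earlier date (October 12, 1837) to the later (November 18, 1837):
October 1837: 31 − 12 = 19 days remain.
November 1–18, 1837: 18 days.
Total: 19 + 18 = 37 days.
37 mod 7 = 2, so 2 days before Saturday is Thursday.

Thursday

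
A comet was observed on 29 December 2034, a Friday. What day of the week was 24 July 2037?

Friday

Day-of-year of December 29, 2034: 363.
Day-of-year of July 24, 2037: 205.
2034 has 365 days, so 365 − 363 = 2 days remain in 2034.
Full years: 2035: 365; 2036: 366. Sum = 731.
Total: 2 + 731 + 205 = 938 days.
938 is a multiple of 7, so 24 July 2037 falls on the same weekday: Friday.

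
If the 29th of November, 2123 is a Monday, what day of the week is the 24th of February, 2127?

Monday

November 29, 2123 → November 29, 2124: 366 days (2124 is a leap year).
November 29, 2124 → November 29, 2125: 365 days.
November 29, 2125 → November 29, 2126: 365 days.
November 2126: 30 − 29 = 1 day remains.
Then December (31), January (31): 31 + 31 = 62 days.
February 1–24, 2127: 24 days (2127 is not a leap year).
Residual: 87 days.
Total: 1183 days.
1183 is a multiple of 7, so the 24th of February, 2127 falls on the same weekday: Monday.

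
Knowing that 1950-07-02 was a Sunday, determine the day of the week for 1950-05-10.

Count forward from the earlier date (May 10, 1950) to the later (July 2, 1950):
May 1950: 31 − 10 = 21 days remain.
Then June (30): 30 days.
July 1–2, 1950: 2 days.
Total: 21 + 30 + 2 = 53 days.
53 mod 7 = 4, so 4 days before Sunday is Wednesday.

Wednesday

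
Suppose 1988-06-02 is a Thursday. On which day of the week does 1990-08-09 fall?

June 1988: 30 − 2 = 28 days remain.
Then 25 full months totalling 761 days.
August 1–9, 1990: 9 days.
Total: 28 + 761 + 9 = 798 days.
798 is a multiple of 7, so 1990-08-09 falls on the same weekday: Thursday.

Thursday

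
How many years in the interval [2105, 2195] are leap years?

22

Years divisible by 4: 2108, 2112, …, 2192 — 22 in all.
No century exceptions apply. Count: 22.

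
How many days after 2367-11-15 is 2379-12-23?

From November 15, 2367 to November 15, 2379: 12 years, of which 3 contain a Feb 29 — 9×365 + 3×366 = 4383 days.
November 2379: 30 − 15 = 15 days remain.
December 1–23, 2379: 23 days.
Residual: 38 days.
Total: 4421 days.

4421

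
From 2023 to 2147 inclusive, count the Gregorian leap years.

30

Years divisible by 4: 2024, 2028, …, 2144 — 31 in all.
Of these, 2100 is divisible by 100 but not 400, so not leap.
Leap years: 31 − 1 = 30.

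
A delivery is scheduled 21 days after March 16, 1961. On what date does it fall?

April 6, 1961

Count 21 days after March 16, 1961:
March 1961: 31 − 16 = 15 days remain.
April 1–6, 1961: 6 days.
Total: 15 + 6 = 21 days.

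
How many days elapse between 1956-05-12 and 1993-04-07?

13479

From May 12, 1956 to May 12, 1992: 36 years, of which 9 contain a Feb 29 — 27×365 + 9×366 = 13149 days.
May 1992: 31 − 12 = 19 days remain.
Then 10 full months totalling 304 days.
April 1–7, 1993: 7 days.
Residual: 330 days.
Total: 13479 days.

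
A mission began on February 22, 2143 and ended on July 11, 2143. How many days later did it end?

139

February 2143: 28 − 22 = 6 days remain (2143 is not a leap year, so February has 28 days).
Then March (31), April (30), May (31), June (30): 31 + 30 + 31 + 30 = 122 days.
July 1–11, 2143: 11 days.
Total: 6 + 122 + 11 = 139 days.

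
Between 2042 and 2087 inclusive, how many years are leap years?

11

Years divisible by 4 in [2042, 2087]: 2044, 2048, 2052, 2056, 2060, 2064, 2068, 2072, 2076, 2080, 2084.
No century exceptions apply. Count: 11.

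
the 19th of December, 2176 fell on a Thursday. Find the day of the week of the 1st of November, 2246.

Day-of-year of December 19, 2176: 354.
Day-of-year of November 1, 2246: 305.
2176 has 366 days, so 366 − 354 = 12 days remain in 2176.
Full years 2177–2245: 53 common + 16 leap = 53×365 + 16×366 = 25201 days.
Total: 12 + 25201 + 305 = 25518 days.
25518 mod 7 = 3, so 3 days after Thursday is Sunday.

Sunday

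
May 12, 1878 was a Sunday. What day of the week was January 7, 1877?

Sunday

Count forward from the earlier date (January 7, 1877) to the later (May 12, 1878):
January 7, 1877 → January 7, 1878: 365 days.
January 1878: 31 − 7 = 24 days remain.
Then February 1878 (28), March (31), April (30): 28 + 31 + 30 = 89 days.
May 1–12, 1878: 12 days.
Residual: 125 days.
Total: 490 days.
490 is a multiple of 7, so January 7, 1877 falls on the same weekday: Sunday.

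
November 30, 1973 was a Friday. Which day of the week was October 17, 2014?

Friday

Day-of-year of November 30, 1973: 334.
Day-of-year of October 17, 2014: 290.
1973 has 365 days, so 365 − 334 = 31 days remain in 1973.
Full years 1974–2013: 30 common + 10 leap = 30×365 + 10×366 = 14610 days.
Total: 31 + 14610 + 290 = 14931 days.
14931 is a multiple of 7, so October 17, 2014 falls on the same weekday: Friday.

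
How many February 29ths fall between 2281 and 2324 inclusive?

Years divisible by 4 in [2281, 2324]: 2284, 2288, 2292, 2296, 2300, 2304, 2308, 2312, 2316, 2320, 2324.
Of these, 2300 is divisible by 100 but not 400, so not leap.
Leap years: 11 − 1 = 10.

10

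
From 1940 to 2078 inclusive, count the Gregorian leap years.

35

Years divisible by 4: 1940, 1944, …, 2076 — 35 in all.
2000 is divisible by 400, so still leap.
No century exceptions apply. Count: 35.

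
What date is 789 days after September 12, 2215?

November 9, 2217

Count 789 days after September 12, 2215:
Day-of-year of September 12, 2215: 255.
Day-of-year of November 9, 2217: 313.
2215 has 365 days, so 365 − 255 = 110 days remain in 2215.
Full years: 2216: 366. Sum = 366.
Total: 110 + 366 + 313 = 789 days.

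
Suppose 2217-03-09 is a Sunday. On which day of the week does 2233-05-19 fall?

Sunday

From March 9, 2217 to March 9, 2233: 16 years, of which 4 contain a Feb 29 — 12×365 + 4×366 = 5844 days.
March 2233: 31 − 9 = 22 days remain.
Then April (30): 30 days.
May 1–19, 2233: 19 days.
Residual: 71 days.
Total: 5915 days.
5915 is a multiple of 7, so 2233-05-19 falls on the same weekday: Sunday.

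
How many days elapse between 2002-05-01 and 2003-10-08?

525

May 2002: 31 − 1 = 30 days remain.
Then 16 full months totalling 487 days.
October 1–8, 2003: 8 days.
Total: 30 + 487 + 8 = 525 days.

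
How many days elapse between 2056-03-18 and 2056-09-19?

185

March 2056: 31 − 18 = 13 days remain.
Then April (30), May (31), June (30), July (31), August (31): 30 + 31 + 30 + 31 + 31 = 153 days.
September 1–19, 2056: 19 days.
Total: 13 + 153 + 19 = 185 days.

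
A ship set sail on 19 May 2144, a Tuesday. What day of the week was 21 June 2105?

Count forward from the earlier date (June 21, 2105) to the later (May 19, 2144):
Day-of-year of June 21, 2105: 172.
Day-of-year of May 19, 2144: 140.
2105 has 365 days, so 365 − 172 = 193 days remain in 2105.
Full years 2106–2143: 29 common + 9 leap = 29×365 + 9×366 = 13879 days.
Total: 193 + 13879 + 140 = 14212 days.
14212 mod 7 = 2, so 2 days before Tuesday is Sunday.

Sunday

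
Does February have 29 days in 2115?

2115 is not a leap year.

No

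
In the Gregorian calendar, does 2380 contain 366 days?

2380 is a leap year.

Yes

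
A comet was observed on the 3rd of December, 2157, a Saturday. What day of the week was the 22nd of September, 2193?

Sunday

Day-of-year of December 3, 2157: 337.
Day-of-year of September 22, 2193: 265.
2157 has 365 days, so 365 − 337 = 28 days remain in 2157.
Full years 2158–2192: 26 common + 9 leap = 26×365 + 9×366 = 12784 days.
Total: 28 + 12784 + 265 = 13077 days.
13077 mod 7 = 1, so 1 day after Saturday is Sunday.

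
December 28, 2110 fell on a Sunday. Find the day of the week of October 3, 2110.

Count forward from the earlier date (October 3, 2110) to the later (December 28, 2110):
October 2110: 31 − 3 = 28 days remain.
Then November (30): 30 days.
December 1–28, 2110: 28 days.
Total: 28 + 30 + 28 = 86 days.
86 mod 7 = 2, so 2 days before Sunday is Friday.

Friday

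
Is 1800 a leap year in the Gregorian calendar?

1800 is not a leap year (divisible by 100 but not 400).

No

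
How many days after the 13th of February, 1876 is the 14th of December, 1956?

Day-of-year of February 13, 1876: 44.
Day-of-year of December 14, 1956: 349.
1876 has 366 days, so 366 − 44 = 322 days remain in 1876.
Full years 1877–1955: 61 common + 18 leap = 61×365 + 18×366 = 28853 days.
Total: 322 + 28853 + 349 = 29524 days.

29524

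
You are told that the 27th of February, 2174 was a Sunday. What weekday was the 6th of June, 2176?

February 27, 2174 → February 27, 2175: 365 days.
February 27, 2175 → February 27, 2176: 365 days.
February 2176: 29 − 27 = 2 days remain (2176 is a leap year, so February has 29 days).
Then March (31), April (30), May (31): 31 + 30 + 31 = 92 days.
June 1–6, 2176: 6 days.
Residual: 100 days.
Total: 830 days.
830 mod 7 = 4, so 4 days after Sunday is Thursday.

Thursday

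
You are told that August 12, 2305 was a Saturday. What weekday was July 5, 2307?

Friday

Day-of-year of August 12, 2305: 224.
Day-of-year of July 5, 2307: 186.
2305 has 365 days, so 365 − 224 = 141 days remain in 2305.
Full years: 2306: 365. Sum = 365.
Total: 141 + 365 + 186 = 692 days.
692 mod 7 = 6, so 6 days after Saturday is Friday.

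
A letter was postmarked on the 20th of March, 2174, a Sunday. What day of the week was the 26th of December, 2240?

Saturday

From March 20, 2174 to March 20, 2240: 66 years, of which 16 contain a Feb 29 — 50×365 + 16×366 = 24106 days.
(2200 is not a leap year (divisible by 100 but not 400).)
March 2240: 31 − 20 = 11 days remain.
Then April (30), May (31), June (30), July (31), August (31), September (30), October (31), November (30): 30 + 31 + 30 + 31 + 31 + 30 + 31 + 30 = 244 days.
December 1–26, 2240: 26 days.
Residual: 281 days.
Total: 24387 days.
24387 mod 7 = 6, so 6 days after Sunday is Saturday.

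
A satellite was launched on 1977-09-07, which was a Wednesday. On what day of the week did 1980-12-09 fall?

Day-of-year of September 7, 1977: 250.
Day-of-year of December 9, 1980: 344.
1977 has 365 days, so 365 − 250 = 115 days remain in 1977.
Full years: 1978: 365; 1979: 365. Sum = 730.
Total: 115 + 730 + 344 = 1189 days.
1189 mod 7 = 6, so 6 days after Wednesday is Tuesday.

Tuesday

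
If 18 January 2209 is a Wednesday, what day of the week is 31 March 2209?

Friday

January 2209: 31 − 18 = 13 days remain.
Then February 2209 (28): 28 days.
March 1–31, 2209: 31 days.
Total: 13 + 28 + 31 = 72 days.
72 mod 7 = 2, so 2 days after Wednesday is Friday.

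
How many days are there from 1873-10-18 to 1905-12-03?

11733

From October 18, 1873 to October 18, 1905: 32 years, of which 7 contain a Feb 29 — 25×365 + 7×366 = 11687 days.
(1900 is not a leap year (divisible by 100 but not 400).)
October 1905: 31 − 18 = 13 days remain.
Then November (30): 30 days.
December 1–3, 1905: 3 days.
Residual: 46 days.
Total: 11733 days.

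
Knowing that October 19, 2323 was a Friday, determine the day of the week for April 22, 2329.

Monday

October 19, 2323 → October 19, 2324: 366 days (2324 is a leap year).
October 19, 2324 → October 19, 2325: 365 days.
October 19, 2325 → October 19, 2326: 365 days.
October 19, 2326 → October 19, 2327: 365 days.
October 19, 2327 → October 19, 2328: 366 days (2328 is a leap year).
October 2328: 31 − 19 = 12 days remain.
Then November (30), December (31), January (31), February 2329 (28), March (31): 30 + 31 + 31 + 28 + 31 = 151 days.
April 1–22, 2329: 22 days.
Residual: 185 days.
Total: 2012 days.
2012 mod 7 = 3, so 3 days after Friday is Monday.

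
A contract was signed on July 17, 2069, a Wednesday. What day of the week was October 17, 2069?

Thursday

July 2069: 31 − 17 = 14 days remain.
Then August (31), September (30): 31 + 30 = 61 days.
October 1–17, 2069: 17 days.
Total: 14 + 61 + 17 = 92 days.
92 mod 7 = 1, so 1 day after Wednesday is Thursday.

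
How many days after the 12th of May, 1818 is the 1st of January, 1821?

May 12, 1818 → May 12, 1819: 365 days.
May 12, 1819 → May 12, 1820: 366 days (1820 is a leap year).
May 1820: 31 − 12 = 19 days remain.
Then June (30), July (31), August (31), September (30), October (31), November (30), December (31): 30 + 31 + 31 + 30 + 31 + 30 + 31 = 214 days.
January 1, 1821: 1 day.
Residual: 234 days.
Total: 965 days.

965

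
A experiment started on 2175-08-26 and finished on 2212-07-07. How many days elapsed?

13464

Day-of-year of August 26, 2175: 238.
Day-of-year of July 7, 2212: 189.
2175 has 365 days, so 365 − 238 = 127 days remain in 2175.
Full years 2176–2211: 28 common + 8 leap = 28×365 + 8×366 = 13148 days.
Total: 127 + 13148 + 189 = 13464 days.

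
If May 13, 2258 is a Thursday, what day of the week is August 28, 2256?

Thursday

Count forward from the earlier date (August 28, 2256) to the later (May 13, 2258):
August 28, 2256 → August 28, 2257: 365 days.
August 2257: 31 − 28 = 3 days remain.
Then September (30), October (31), November (30), December (31), January (31), February 2258 (28), March (31), April (30): 30 + 31 + 30 + 31 + 31 + 28 + 31 + 30 = 242 days.
May 1–13, 2258: 13 days.
Residual: 258 days.
Total: 623 days.
623 is a multiple of 7, so August 28, 2256 falls on the same weekday: Thursday.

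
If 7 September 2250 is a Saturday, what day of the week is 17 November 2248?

Friday

Count forward from the earlier date (November 17, 2248) to the later (September 7, 2250):
November 2248: 30 − 17 = 13 days remain.
Then 21 full months totalling 639 days.
September 1–7, 2250: 7 days.
Total: 13 + 639 + 7 = 659 days.
659 mod 7 = 1, so 1 day before Saturday is Friday.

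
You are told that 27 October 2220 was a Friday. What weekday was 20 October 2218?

Tuesday

Count forward from the earlier date (October 20, 2218) to the later (October 27, 2220):
Day-of-year of October 20, 2218: 293.
Day-of-year of October 27, 2220: 301.
2218 has 365 days, so 365 − 293 = 72 days remain in 2218.
Full years: 2219: 365. Sum = 365.
Total: 72 + 365 + 301 = 738 days.
738 mod 7 = 3, so 3 days before Friday is Tuesday.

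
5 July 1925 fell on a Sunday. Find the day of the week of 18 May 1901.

Count forward from the earlier date (May 18, 1901) to the later (July 5, 1925):
Day-of-year of May 18, 1901: 138.
Day-of-year of July 5, 1925: 186.
1901 has 365 days, so 365 − 138 = 227 days remain in 1901.
Full years 1902–1924: 17 common + 6 leap = 17×365 + 6×366 = 8401 days.
Total: 227 + 8401 + 186 = 8814 days.
8814 mod 7 = 1, so 1 day before Sunday is Saturday.

Saturday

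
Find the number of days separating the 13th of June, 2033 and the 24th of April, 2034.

June 2033: 30 − 13 = 17 days remain.
Then 9 full months totalling 274 days.
April 1–24, 2034: 24 days.
Total: 17 + 274 + 24 = 315 days.

315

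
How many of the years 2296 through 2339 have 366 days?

10

Years divisible by 4 in [2296, 2339]: 2296, 2300, 2304, 2308, 2312, 2316, 2320, 2324, 2328, 2332, 2336.
Of these, 2300 is divisible by 100 but not 400, so not leap.
Leap years: 11 − 1 = 10.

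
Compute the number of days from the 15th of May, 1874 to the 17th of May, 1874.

Within May 1874: 17 − 15 = 2 days.

2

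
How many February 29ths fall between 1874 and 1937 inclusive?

Years divisible by 4: 1876, 1880, …, 1936 — 16 in all.
Of these, 1900 is divisible by 100 but not 400, so not leap.
Leap years: 16 − 1 = 15.

15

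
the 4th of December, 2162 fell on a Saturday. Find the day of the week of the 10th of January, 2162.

Count forward from the earlier date (January 10, 2162) to the later (December 4, 2162):
January 2162: 31 − 10 = 21 days remain.
Then 10 full months totalling 303 days.
December 1–4, 2162: 4 days.
Total: 21 + 303 + 4 = 328 days.
328 mod 7 = 6, so 6 days before Saturday is Sunday.

Sunday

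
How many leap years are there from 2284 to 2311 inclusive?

6

Years divisible by 4 in [2284, 2311]: 2284, 2288, 2292, 2296, 2300, 2304, 2308.
Of these, 2300 is divisible by 100 but not 400, so not leap.
Leap years: 7 − 1 = 6.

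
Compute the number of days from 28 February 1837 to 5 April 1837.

February 1837: 28 − 28 = 0 days remain (1837 is not a leap year, so February has 28 days).
Then March (31): 31 days.
April 1–5, 1837: 5 days.
Total: 0 + 31 + 5 = 36 days.

36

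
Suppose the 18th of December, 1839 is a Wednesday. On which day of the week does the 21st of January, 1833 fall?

Count forward from the earlier date (January 21, 1833) to the later (December 18, 1839):
Day-of-year of January 21, 1833: 21.
Day-of-year of December 18, 1839: 352.
1833 has 365 days, so 365 − 21 = 344 days remain in 1833.
Full years: 1834: 365; 1835: 365; 1836: 366; 1837: 365; 1838: 365. Sum = 1826.
Total: 344 + 1826 + 352 = 2522 days.
2522 mod 7 = 2, so 2 days before Wednesday is Monday.

Monday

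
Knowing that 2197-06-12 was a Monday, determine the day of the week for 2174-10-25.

Count forward from the earlier date (October 25, 2174) to the later (June 12, 2197):
From October 25, 2174 to October 25, 2196: 22 years, of which 6 contain a Feb 29 — 16×365 + 6×366 = 8036 days.
October 2196: 31 − 25 = 6 days remain.
Then November (30), December (31), January (31), February 2197 (28), March (31), April (30), May (31): 30 + 31 + 31 + 28 + 31 + 30 + 31 = 212 days.
June 1–12, 2197: 12 days.
Residual: 230 days.
Total: 8266 days.
8266 mod 7 = 6, so 6 days before Monday is Tuesday.

Tuesday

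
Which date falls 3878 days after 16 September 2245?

29 April 2256

Count 3878 days after September 16, 2245:
Day-of-year of September 16, 2245: 259.
Day-of-year of April 29, 2256: 120.
2245 has 365 days, so 365 − 259 = 106 days remain in 2245.
Full years 2246–2255: 8 common + 2 leap = 8×365 + 2×366 = 3652 days.
Total: 106 + 3652 + 120 = 3878 days.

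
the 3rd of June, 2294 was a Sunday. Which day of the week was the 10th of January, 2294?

Count forward from the earlier date (January 10, 2294) to the later (June 3, 2294):
January 2294: 31 − 10 = 21 days remain.
Then February 2294 (28), March (31), April (30), May (31): 28 + 31 + 30 + 31 = 120 days.
June 1–3, 2294: 3 days.
Total: 21 + 120 + 3 = 144 days.
144 mod 7 = 4, so 4 days before Sunday is Wednesday.

Wednesday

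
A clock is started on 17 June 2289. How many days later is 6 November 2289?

142

June 2289: 30 − 17 = 13 days remain.
Then July (31), August (31), September (30), October (31): 31 + 31 + 30 + 31 = 123 days.
November 1–6, 2289: 6 days.
Total: 13 + 123 + 6 = 142 days.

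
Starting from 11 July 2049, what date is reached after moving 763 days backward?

9 June 2047

Count 763 days before July 11, 2049:
June 9, 2047 → June 9, 2048: 366 days (2048 is a leap year).
June 9, 2048 → June 9, 2049: 365 days.
June 2049: 30 − 9 = 21 days remain.
July 1–11, 2049: 11 days.
Residual: 32 days.
Total: 763 days.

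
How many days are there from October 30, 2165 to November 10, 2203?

From October 30, 2165 to October 30, 2203: 38 years, of which 8 contain a Feb 29 — 30×365 + 8×366 = 13878 days.
(2200 is not a leap year (divisible by 100 but not 400).)
October 2203: 31 − 30 = 1 day remains.
November 1–10, 2203: 10 days.
Residual: 11 days.
Total: 13889 days.

13889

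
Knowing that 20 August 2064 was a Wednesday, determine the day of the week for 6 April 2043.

Count forward from the earlier date (April 6, 2043) to the later (August 20, 2064):
Day-of-year of April 6, 2043: 96.
Day-of-year of August 20, 2064: 233.
2043 has 365 days, so 365 − 96 = 269 days remain in 2043.
Full years 2044–2063: 15 common + 5 leap = 15×365 + 5×366 = 7305 days.
Total: 269 + 7305 + 233 = 7807 days.
7807 mod 7 = 2, so 2 days before Wednesday is Monday.

Monday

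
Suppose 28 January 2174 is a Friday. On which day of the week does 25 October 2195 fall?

Sunday

From January 28, 2174 to January 28, 2195: 21 years, of which 5 contain a Feb 29 — 16×365 + 5×366 = 7670 days.
January 2195: 31 − 28 = 3 days remain.
Then February 2195 (28), March (31), April (30), May (31), June (30), July (31), August (31), September (30): 28 + 31 + 30 + 31 + 30 + 31 + 31 + 30 = 242 days.
October 1–25, 2195: 25 days.
Residual: 270 days.
Total: 7940 days.
7940 mod 7 = 2, so 2 days after Friday is Sunday.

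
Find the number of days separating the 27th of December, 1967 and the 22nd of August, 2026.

From December 27, 1967 to December 27, 2025: 58 years, of which 15 contain a Feb 29 — 43×365 + 15×366 = 21185 days.
(2000 is a leap year (divisible by 400).)
December 2025: 31 − 27 = 4 days remain.
Then January (31), February 2026 (28), March (31), April (30), May (31), June (30), July (31): 31 + 28 + 31 + 30 + 31 + 30 + 31 = 212 days.
August 1–22, 2026: 22 days.
Residual: 238 days.
Total: 21423 days.

21423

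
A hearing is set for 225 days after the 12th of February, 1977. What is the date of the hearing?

the 25th of September, 1977

Count 225 days after February 12, 1977:
February 1977: 28 − 12 = 16 days remain (1977 is not a leap year, so February has 28 days).
Then March (31), April (30), May (31), June (30), July (31), August (31): 31 + 30 + 31 + 30 + 31 + 31 = 184 days.
September 1–25, 1977: 25 days.
Total: 16 + 184 + 25 = 225 days.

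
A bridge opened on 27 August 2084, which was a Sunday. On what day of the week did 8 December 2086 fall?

Sunday

Day-of-year of August 27, 2084: 240.
Day-of-year of December 8, 2086: 342.
2084 has 366 days, so 366 − 240 = 126 days remain in 2084.
Full years: 2085: 365. Sum = 365.
Total: 126 + 365 + 342 = 833 days.
833 is a multiple of 7, so 8 December 2086 falls on the same weekday: Sunday.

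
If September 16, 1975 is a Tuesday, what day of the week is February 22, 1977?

September 16, 1975 → September 16, 1976: 366 days (1976 is a leap year).
September 1976: 30 − 16 = 14 days remain.
Then October (31), November (30), December (31), January (31): 31 + 30 + 31 + 31 = 123 days.
February 1–22, 1977: 22 days (1977 is not a leap year).
Residual: 159 days.
Total: 525 days.
525 is a multiple of 7, so February 22, 1977 falls on the same weekday: Tuesday.

Tuesday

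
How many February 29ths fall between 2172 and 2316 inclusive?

35

Years divisible by 4: 2172, 2176, …, 2316 — 37 in all.
Of these, 2200, 2300 are divisible by 100 but not 400, so not leap.
Leap years: 37 − 2 = 35.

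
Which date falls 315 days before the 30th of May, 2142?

the 19th of July, 2141

Count 315 days before May 30, 2142:
Day-of-year of July 19, 2141: 200.
Day-of-year of May 30, 2142: 150.
2141 has 365 days, so 365 − 200 = 165 days remain in 2141.
Total: 165 + 150 = 315 days.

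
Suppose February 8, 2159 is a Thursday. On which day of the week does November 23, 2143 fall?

Count forward from the earlier date (November 23, 2143) to the later (February 8, 2159):
Day-of-year of November 23, 2143: 327.
Day-of-year of February 8, 2159: 39.
2143 has 365 days, so 365 − 327 = 38 days remain in 2143.
Full years 2144–2158: 11 common + 4 leap = 11×365 + 4×366 = 5479 days.
Total: 38 + 5479 + 39 = 5556 days.
5556 mod 7 = 5, so 5 days before Thursday is Saturday.

Saturday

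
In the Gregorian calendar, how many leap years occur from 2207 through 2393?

46

Years divisible by 4: 2208, 2212, …, 2392 — 47 in all.
Of these, 2300 is divisible by 100 but not 400, so not leap.
Leap years: 47 − 1 = 46.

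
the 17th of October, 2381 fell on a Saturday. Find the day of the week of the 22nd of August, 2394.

Monday

Day-of-year of October 17, 2381: 290.
Day-of-year of August 22, 2394: 234.
2381 has 365 days, so 365 − 290 = 75 days remain in 2381.
Full years 2382–2393: 9 common + 3 leap = 9×365 + 3×366 = 4383 days.
Total: 75 + 4383 + 234 = 4692 days.
4692 mod 7 = 2, so 2 days after Saturday is Monday.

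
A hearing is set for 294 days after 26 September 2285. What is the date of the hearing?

17 July 2286

Count 294 days after September 26, 2285:
Day-of-year of September 26, 2285: 269.
Day-of-year of July 17, 2286: 198.
2285 has 365 days, so 365 − 269 = 96 days remain in 2285.
Total: 96 + 198 = 294 days.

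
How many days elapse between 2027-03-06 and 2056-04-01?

10619

Day-of-year of March 6, 2027: 65.
Day-of-year of April 1, 2056: 92.
2027 has 365 days, so 365 − 65 = 300 days remain in 2027.
Full years 2028–2055: 21 common + 7 leap = 21×365 + 7×366 = 10227 days.
Total: 300 + 10227 + 92 = 10619 days.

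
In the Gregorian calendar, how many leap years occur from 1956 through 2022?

Years divisible by 4: 1956, 1960, …, 2020 — 17 in all.
2000 is divisible by 400, so still leap.
No century exceptions apply. Count: 17.

17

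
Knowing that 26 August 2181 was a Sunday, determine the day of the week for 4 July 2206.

Friday

Day-of-year of August 26, 2181: 238.
Day-of-year of July 4, 2206: 185.
2181 has 365 days, so 365 − 238 = 127 days remain in 2181.
Full years 2182–2205: 19 common + 5 leap = 19×365 + 5×366 = 8765 days.
Total: 127 + 8765 + 185 = 9077 days.
9077 mod 7 = 5, so 5 days after Sunday is Friday.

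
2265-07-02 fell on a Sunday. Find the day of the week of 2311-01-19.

Day-of-year of July 2, 2265: 183.
Day-of-year of January 19, 2311: 19.
2265 has 365 days, so 365 − 183 = 182 days remain in 2265.
Full years 2266–2310: 35 common + 10 leap = 35×365 + 10×366 = 16435 days.
Total: 182 + 16435 + 19 = 16636 days.
16636 mod 7 = 4, so 4 days after Sunday is Thursday.

Thursday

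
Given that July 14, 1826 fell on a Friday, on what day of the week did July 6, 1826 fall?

Count forward from the earlier date (July 6, 1826) to the later (July 14, 1826):
Within July 1826: 14 − 6 = 8 days.
8 mod 7 = 1, so 1 day before Friday is Thursday.

Thursday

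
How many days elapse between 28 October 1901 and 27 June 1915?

From October 28, 1901 to October 28, 1914: 13 years, of which 3 contain a Feb 29 — 10×365 + 3×366 = 4748 days.
October 1914: 31 − 28 = 3 days remain.
Then November (30), December (31), January (31), February 1915 (28), March (31), April (30), May (31): 30 + 31 + 31 + 28 + 31 + 30 + 31 = 212 days.
June 1–27, 1915: 27 days.
Residual: 242 days.
Total: 4990 days.

4990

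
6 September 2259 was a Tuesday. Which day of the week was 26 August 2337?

From September 6, 2259 to September 6, 2336: 77 years, of which 19 contain a Feb 29 — 58×365 + 19×366 = 28124 days.
(2300 is not a leap year (divisible by 100 but not 400).)
September 2336: 30 − 6 = 24 days remain.
Then 10 full months totalling 304 days.
August 1–26, 2337: 26 days.
Residual: 354 days.
Total: 28478 days.
28478 mod 7 = 2, so 2 days after Tuesday is Thursday.

Thursday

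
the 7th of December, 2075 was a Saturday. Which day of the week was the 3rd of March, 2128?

From December 7, 2075 to December 7, 2127: 52 years, of which 12 contain a Feb 29 — 40×365 + 12×366 = 18992 days.
(2100 is not a leap year (divisible by 100 but not 400).)
December 2127: 31 − 7 = 24 days remain.
Then January (31), February 2128 (29): 31 + 29 = 60 days.
March 1–3, 2128: 3 days.
Residual: 87 days.
Total: 19079 days.
19079 mod 7 = 4, so 4 days after Saturday is Wednesday.

Wednesday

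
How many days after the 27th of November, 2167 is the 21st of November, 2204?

From November 27, 2167 to November 27, 2203: 36 years, of which 8 contain a Feb 29 — 28×365 + 8×366 = 13148 days.
(2200 is not a leap year (divisible by 100 but not 400).)
November 2203: 30 − 27 = 3 days remain.
Then 11 full months totalling 336 days.
November 1–21, 2204: 21 days.
Residual: 360 days.
Total: 13508 days.

13508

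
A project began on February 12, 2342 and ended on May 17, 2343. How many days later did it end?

459

Day-of-year of February 12, 2342: 43.
Day-of-year of May 17, 2343: 137.
2342 has 365 days, so 365 − 43 = 322 days remain in 2342.
Total: 322 + 137 = 459 days.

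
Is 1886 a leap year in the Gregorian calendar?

No

1886 is not a leap year.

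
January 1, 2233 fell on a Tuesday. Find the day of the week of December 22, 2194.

Count forward from the earlier date (December 22, 2194) to the later (January 1, 2233):
Day-of-year of December 22, 2194: 356.
Day-of-year of January 1, 2233: 1.
2194 has 365 days, so 365 − 356 = 9 days remain in 2194.
Full years 2195–2232: 29 common + 9 leap = 29×365 + 9×366 = 13879 days.
Total: 9 + 13879 + 1 = 13889 days.
13889 mod 7 = 1, so 1 day before Tuesday is Monday.

Monday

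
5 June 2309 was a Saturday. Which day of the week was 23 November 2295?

Count forward from the earlier date (November 23, 2295) to the later (June 5, 2309):
Day-of-year of November 23, 2295: 327.
Day-of-year of June 5, 2309: 156.
2295 has 365 days, so 365 − 327 = 38 days remain in 2295.
Full years 2296–2308: 10 common + 3 leap = 10×365 + 3×366 = 4748 days.
Total: 38 + 4748 + 156 = 4942 days.
4942 is a multiple of 7, so 23 November 2295 falls on the same weekday: Saturday.

Saturday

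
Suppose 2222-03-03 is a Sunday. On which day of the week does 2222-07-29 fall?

Monday

March 2222: 31 − 3 = 28 days remain.
Then April (30), May (31), June (30): 30 + 31 + 30 = 91 days.
July 1–29, 2222: 29 days.
Total: 28 + 91 + 29 = 148 days.
148 mod 7 = 1, so 1 day after Sunday is Monday.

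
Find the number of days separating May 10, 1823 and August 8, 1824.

456

May 1823: 31 − 10 = 21 days remain.
Then 14 full months totalling 427 days.
August 1–8, 1824: 8 days.
Total: 21 + 427 + 8 = 456 days.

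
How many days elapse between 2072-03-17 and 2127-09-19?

From March 17, 2072 to March 17, 2127: 55 years, of which 12 contain a Feb 29 — 43×365 + 12×366 = 20087 days.
(2100 is not a leap year (divisible by 100 but not 400).)
March 2127: 31 − 17 = 14 days remain.
Then April (30), May (31), June (30), July (31), August (31): 30 + 31 + 30 + 31 + 31 = 153 days.
September 1–19, 2127: 19 days.
Residual: 186 days.
Total: 20273 days.

20273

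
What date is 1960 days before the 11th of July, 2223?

the 27th of February, 2218

Count 1960 days before July 11, 2223:
Day-of-year of February 27, 2218: 58.
Day-of-year of July 11, 2223: 192.
2218 has 365 days, so 365 − 58 = 307 days remain in 2218.
Full years: 2219: 365; 2220: 366; 2221: 365; 2222: 365. Sum = 1461.
Total: 307 + 1461 + 192 = 1960 days.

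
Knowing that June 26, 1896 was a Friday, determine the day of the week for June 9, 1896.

Tuesday

Count forward from the earlier date (June 9, 1896) to the later (June 26, 1896):
Within June 1896: 26 − 9 = 17 days.
17 mod 7 = 3, so 3 days before Friday is Tuesday.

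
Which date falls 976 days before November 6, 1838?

March 5, 1836

Count 976 days before November 6, 1838:
March 5, 1836 → March 5, 1837: 365 days.
March 5, 1837 → March 5, 1838: 365 days.
March 1838: 31 − 5 = 26 days remain.
Then April (30), May (31), June (30), July (31), August (31), September (30), October (31): 30 + 31 + 30 + 31 + 31 + 30 + 31 = 214 days.
November 1–6, 1838: 6 days.
Residual: 246 days.
Total: 976 days.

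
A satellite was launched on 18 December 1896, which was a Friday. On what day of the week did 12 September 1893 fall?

Tuesday

Count forward from the earlier date (September 12, 1893) to the later (December 18, 1896):
September 12, 1893 → September 12, 1894: 365 days.
September 12, 1894 → September 12, 1895: 365 days.
September 12, 1895 → September 12, 1896: 366 days (1896 is a leap year).
September 1896: 30 − 12 = 18 days remain.
Then October (31), November (30): 31 + 30 = 61 days.
December 1–18, 1896: 18 days.
Residual: 97 days.
Total: 1193 days.
1193 mod 7 = 3, so 3 days before Friday is Tuesday.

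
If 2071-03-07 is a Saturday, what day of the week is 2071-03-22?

Within March 2071: 22 − 7 = 15 days.
15 mod 7 = 1, so 1 day after Saturday is Sunday.

Sunday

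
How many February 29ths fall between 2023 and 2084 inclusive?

16

Years divisible by 4: 2024, 2028, …, 2084 — 16 in all.
No century exceptions apply. Count: 16.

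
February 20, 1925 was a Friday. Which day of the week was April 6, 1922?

Thursday

Count forward from the earlier date (April 6, 1922) to the later (February 20, 1925):
April 6, 1922 → April 6, 1923: 365 days.
April 6, 1923 → April 6, 1924: 366 days (1924 is a leap year).
April 1924: 30 − 6 = 24 days remain.
Then 9 full months totalling 276 days.
February 1–20, 1925: 20 days (1925 is not a leap year).
Residual: 320 days.
Total: 1051 days.
1051 mod 7 = 1, so 1 day before Friday is Thursday.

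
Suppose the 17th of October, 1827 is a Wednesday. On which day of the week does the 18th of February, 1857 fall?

Wednesday

Day-of-year of October 17, 1827: 290.
Day-of-year of February 18, 1857: 49.
1827 has 365 days, so 365 − 290 = 75 days remain in 1827.
Full years 1828–1856: 21 common + 8 leap = 21×365 + 8×366 = 10593 days.
Total: 75 + 10593 + 49 = 10717 days.
10717 is a multiple of 7, so the 18th of February, 1857 falls on the same weekday: Wednesday.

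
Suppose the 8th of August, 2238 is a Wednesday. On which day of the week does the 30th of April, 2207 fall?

Thursday

Count forward from the earlier date (April 30, 2207) to the later (August 8, 2238):
Day-of-year of April 30, 2207: 120.
Day-of-year of August 8, 2238: 220.
2207 has 365 days, so 365 − 120 = 245 days remain in 2207.
Full years 2208–2237: 22 common + 8 leap = 22×365 + 8×366 = 10958 days.
Total: 245 + 10958 + 220 = 11423 days.
11423 mod 7 = 6, so 6 days before Wednesday is Thursday.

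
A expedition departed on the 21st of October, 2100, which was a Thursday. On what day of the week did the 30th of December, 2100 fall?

Thursday

October 2100: 31 − 21 = 10 days remain.
Then November (30): 30 days.
December 1–30, 2100: 30 days.
Total: 10 + 30 + 30 = 70 days.
70 is a multiple of 7, so the 30th of December, 2100 falls on the same weekday: Thursday.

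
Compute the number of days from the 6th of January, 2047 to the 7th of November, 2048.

671

January 6, 2047 → January 6, 2048: 365 days.
January 2048: 31 − 6 = 25 days remain.
Then 9 full months totalling 274 days.
November 1–7, 2048: 7 days.
Residual: 306 days.
Total: 671 days.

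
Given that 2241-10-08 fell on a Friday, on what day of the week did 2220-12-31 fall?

Sunday

Count forward from the earlier date (December 31, 2220) to the later (October 8, 2241):
From December 31, 2220 to December 31, 2240: 20 years, of which 5 contain a Feb 29 — 15×365 + 5×366 = 7305 days.
December 2240: 31 − 31 = 0 days remain.
Then 9 full months totalling 273 days.
October 1–8, 2241: 8 days.
Residual: 281 days.
Total: 7586 days.
7586 mod 7 = 5, so 5 days before Friday is Sunday.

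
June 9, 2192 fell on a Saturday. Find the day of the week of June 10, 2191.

Count forward from the earlier date (June 10, 2191) to the later (June 9, 2192):
Day-of-year of June 10, 2191: 161.
Day-of-year of June 9, 2192: 161.
2191 has 365 days, so 365 − 161 = 204 days remain in 2191.
Total: 204 + 161 = 365 days.
365 mod 7 = 1, so 1 day before Saturday is Friday.

Friday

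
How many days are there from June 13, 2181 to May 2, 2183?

688

June 2181: 30 − 13 = 17 days remain.
Then 22 full months totalling 669 days.
May 1–2, 2183: 2 days.
Total: 17 + 669 + 2 = 688 days.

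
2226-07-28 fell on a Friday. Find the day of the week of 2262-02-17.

Day-of-year of July 28, 2226: 209.
Day-of-year of February 17, 2262: 48.
2226 has 365 days, so 365 − 209 = 156 days remain in 2226.
Full years 2227–2261: 26 common + 9 leap = 26×365 + 9×366 = 12784 days.
Total: 156 + 12784 + 48 = 12988 days.
12988 mod 7 = 3, so 3 days after Friday is Monday.

Monday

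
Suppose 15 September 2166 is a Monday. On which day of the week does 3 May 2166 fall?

Count forward from the earlier date (May 3, 2166) to the later (September 15, 2166):
May 2166: 31 − 3 = 28 days remain.
Then June (30), July (31), August (31): 30 + 31 + 31 = 92 days.
September 1–15, 2166: 15 days.
Total: 28 + 92 + 15 = 135 days.
135 mod 7 = 2, so 2 days before Monday is Saturday.

Saturday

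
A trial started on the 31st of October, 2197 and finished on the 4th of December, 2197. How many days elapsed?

34

October 2197: 31 − 31 = 0 days remain.
Then November (30): 30 days.
December 1–4, 2197: 4 days.
Total: 0 + 30 + 4 = 34 days.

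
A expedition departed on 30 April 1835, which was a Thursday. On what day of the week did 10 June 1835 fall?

Wednesday

April 1835: 30 − 30 = 0 days remain.
Then May (31): 31 days.
June 1–10, 1835: 10 days.
Total: 0 + 31 + 10 = 41 days.
41 mod 7 = 6, so 6 days after Thursday is Wednesday.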